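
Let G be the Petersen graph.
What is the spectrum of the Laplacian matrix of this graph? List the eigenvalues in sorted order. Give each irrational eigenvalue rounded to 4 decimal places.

[0, 2, 2, 2, 2, 2, 5, 5, 5, 5]

The graph has 10 vertices and degree multiset [3, 3, 3, 3, 3, 3, 3, 3, 3, 3]; D is the diagonal matrix of degrees and L = D - A. L is symmetric positive semidefinite, so every eigenvalue is real and nonnegative. By the matrix-tree theorem the graph has (1/10) * product of the nonzero eigenvalues = 2000 spanning trees. There is one zero in the spectrum, matching the 1 component.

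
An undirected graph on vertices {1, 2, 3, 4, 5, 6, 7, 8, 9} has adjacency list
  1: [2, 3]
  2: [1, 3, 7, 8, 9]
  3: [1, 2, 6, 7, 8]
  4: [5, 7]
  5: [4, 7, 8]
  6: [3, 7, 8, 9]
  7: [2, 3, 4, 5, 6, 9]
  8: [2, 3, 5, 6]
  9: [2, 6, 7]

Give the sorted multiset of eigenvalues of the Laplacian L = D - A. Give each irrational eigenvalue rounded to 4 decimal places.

Each diagonal entry of L is the vertex degree and each off-diagonal entry is -1 where an edge is present, 0 otherwise; in the order [1, 2, 3, 4, 5, 6, 7, 8, 9] the diagonal is [2, 5, 5, 2, 3, 4, 6, 4, 3]. Diagonalising L (or applying a numerical eigensolver to the 9x9 matrix) gives the spectrum above. There is one zero in the spectrum, matching the 1 component.

[0, 1.2310, 2.0110, 2.8667, 3.8215, 4.6763, 5.3380, 6.5388, 7.5167]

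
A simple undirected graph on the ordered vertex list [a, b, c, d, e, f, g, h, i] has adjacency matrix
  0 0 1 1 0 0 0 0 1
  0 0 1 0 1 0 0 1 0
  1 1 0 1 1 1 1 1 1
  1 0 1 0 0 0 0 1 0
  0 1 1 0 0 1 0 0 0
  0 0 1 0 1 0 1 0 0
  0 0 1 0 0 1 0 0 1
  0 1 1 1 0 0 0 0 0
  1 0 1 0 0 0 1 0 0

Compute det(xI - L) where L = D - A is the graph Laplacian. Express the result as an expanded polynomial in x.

With the vertex order [a, b, c, d, e, f, g, h, i], the degrees are [3, 3, 8, 3, 3, 3, 3, 3, 3], giving D = diag(3, 3, 8, 3, 3, 3, 3, 3, 3) and L = D - A. Computing det(xI - L) by cofactor expansion (or equivalently via sum-over-permutations) gives x^9 - 32x^8 + 428x^7 - 3136x^6 + 13786x^5 - 37232x^4 + 60276x^3 - 53424x^2 + 19845x. Since p(0) = det(-L) = 0, x divides p(x). By the matrix-tree theorem the graph has (1/9) * product of the nonzero eigenvalues = 2205 spanning trees.

x^9 - 32x^8 + 428x^7 - 3136x^6 + 13786x^5 - 37232x^4 + 60276x^3 - 53424x^2 + 19845x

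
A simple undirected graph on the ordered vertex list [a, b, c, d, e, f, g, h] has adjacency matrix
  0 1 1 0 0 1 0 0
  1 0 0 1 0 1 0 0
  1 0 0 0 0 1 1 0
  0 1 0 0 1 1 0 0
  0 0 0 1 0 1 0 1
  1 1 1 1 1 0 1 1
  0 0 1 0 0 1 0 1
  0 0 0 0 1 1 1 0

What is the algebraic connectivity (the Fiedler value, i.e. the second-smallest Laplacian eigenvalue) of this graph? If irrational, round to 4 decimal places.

Each diagonal entry of L is the vertex degree and each off-diagonal entry is -1 where an edge is present, 0 otherwise; in the order [a, b, c, d, e, f, g, h] the diagonal is [3, 3, 3, 3, 3, 7, 3, 3]. The sorted Laplacian eigenvalues are [0, 1.7530, 1.7530, 3.4450, 3.4450, 4.8019, 4.8019, 8]; the algebraic connectivity is the second entry, 1.7530. The eigenvalues sum to 28, which equals trace(L) = 2|E|.

1.7530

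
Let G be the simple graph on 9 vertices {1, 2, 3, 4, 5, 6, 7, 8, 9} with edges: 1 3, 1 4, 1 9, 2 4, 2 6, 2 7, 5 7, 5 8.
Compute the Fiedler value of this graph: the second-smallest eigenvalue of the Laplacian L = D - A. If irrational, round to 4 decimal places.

0.1658

With the vertex order [1, 2, 3, 4, 5, 6, 7, 8, 9], the degrees are [3, 3, 1, 2, 2, 1, 2, 1, 1], giving D = diag(3, 3, 1, 2, 2, 1, 2, 1, 1) and L = D - A. Computing the eigenvalues of L and sorting gives [0, 0.1658, 0.4679, 1, 1.3434, 1.6527, 3, 3.8794, 4.4909]. The Fiedler value lambda_2 = 0.1658 is strictly positive, so the graph is connected. There is one zero in the spectrum, matching the 1 component. The largest eigenvalue, 4.4909, is at most the vertex count 9.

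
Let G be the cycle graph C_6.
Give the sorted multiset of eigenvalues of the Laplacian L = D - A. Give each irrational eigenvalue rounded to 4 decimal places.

[0, 1, 1, 3, 3, 4]

The graph has 6 vertices and degree multiset [2, 2, 2, 2, 2, 2]; D is the diagonal matrix of degrees and L = D - A. Since every row of L sums to 0, the all-ones vector is in the kernel and 0 is an eigenvalue. The single zero eigenvalue shows the graph is connected. The largest eigenvalue, 4, is at most the vertex count 6.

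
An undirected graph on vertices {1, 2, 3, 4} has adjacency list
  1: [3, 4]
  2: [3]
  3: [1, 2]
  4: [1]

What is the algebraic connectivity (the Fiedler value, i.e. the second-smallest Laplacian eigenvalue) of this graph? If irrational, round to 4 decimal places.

0.5858

Reading degrees in the order [1, 2, 3, 4] gives [2, 1, 2, 1]; set D = diag(2, 1, 2, 1) and form L = D - A. The sorted Laplacian eigenvalues are [0, 0.5858, 2, 3.4142]; the algebraic connectivity is the second entry, 0.5858. By the matrix-tree theorem the graph has (1/4) * product of the nonzero eigenvalues = 1 spanning tree.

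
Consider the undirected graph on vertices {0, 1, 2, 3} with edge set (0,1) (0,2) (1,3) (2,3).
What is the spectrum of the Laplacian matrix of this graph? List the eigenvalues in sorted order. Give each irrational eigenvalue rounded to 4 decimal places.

[0, 2, 2, 4]

Each diagonal entry of L is the vertex degree and each off-diagonal entry is -1 where an edge is present, 0 otherwise; in the order [0, 1, 2, 3] the diagonal is [2, 2, 2, 2]. L is symmetric positive semidefinite, so every eigenvalue is real and nonnegative. By the matrix-tree theorem the graph has (1/4) * product of the nonzero eigenvalues = 4 spanning trees.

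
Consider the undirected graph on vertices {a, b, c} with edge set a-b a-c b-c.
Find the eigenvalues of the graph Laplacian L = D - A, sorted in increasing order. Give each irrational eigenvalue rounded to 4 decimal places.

Each diagonal entry of L is the vertex degree and each off-diagonal entry is -1 where an edge is present, 0 otherwise; in the order [a, b, c] the diagonal is [2, 2, 2]. Diagonalising L (or applying a numerical eigensolver to the 3x3 matrix) gives the spectrum above. There is one zero in the spectrum, matching the 1 component. The largest eigenvalue, 3, is at most the vertex count 3.

[0, 3, 3]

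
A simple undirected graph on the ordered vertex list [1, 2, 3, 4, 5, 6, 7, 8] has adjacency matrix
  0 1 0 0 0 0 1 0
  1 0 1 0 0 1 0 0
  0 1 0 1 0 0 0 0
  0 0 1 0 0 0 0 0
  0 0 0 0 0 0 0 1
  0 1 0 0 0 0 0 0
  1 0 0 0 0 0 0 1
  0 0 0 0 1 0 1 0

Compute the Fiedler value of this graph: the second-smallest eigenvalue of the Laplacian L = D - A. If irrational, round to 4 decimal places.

0.1864

Each diagonal entry of L is the vertex degree and each off-diagonal entry is -1 where an edge is present, 0 otherwise; in the order [1, 2, 3, 4, 5, 6, 7, 8] the diagonal is [2, 3, 2, 1, 1, 1, 2, 2]. The sorted Laplacian eigenvalues are [0, 0.1864, 0.5858, 1, 2, 2.4707, 3.4142, 4.3429]; the algebraic connectivity is the second entry, 0.1864.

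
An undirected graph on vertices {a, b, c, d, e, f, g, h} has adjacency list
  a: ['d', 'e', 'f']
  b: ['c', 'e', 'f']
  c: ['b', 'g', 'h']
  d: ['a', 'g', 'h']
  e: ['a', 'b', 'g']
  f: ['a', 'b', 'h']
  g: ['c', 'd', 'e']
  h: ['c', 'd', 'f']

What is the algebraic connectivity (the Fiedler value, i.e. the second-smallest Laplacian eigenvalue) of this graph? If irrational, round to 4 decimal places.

With the vertex order [a, b, c, d, e, f, g, h], the degrees are [3, 3, 3, 3, 3, 3, 3, 3], giving D = diag(3, 3, 3, 3, 3, 3, 3, 3) and L = D - A. Computing the eigenvalues of L and sorting gives [0, 2, 2, 2, 4, 4, 4, 6]. The Fiedler value lambda_2 = 2 is strictly positive, so the graph is connected.

2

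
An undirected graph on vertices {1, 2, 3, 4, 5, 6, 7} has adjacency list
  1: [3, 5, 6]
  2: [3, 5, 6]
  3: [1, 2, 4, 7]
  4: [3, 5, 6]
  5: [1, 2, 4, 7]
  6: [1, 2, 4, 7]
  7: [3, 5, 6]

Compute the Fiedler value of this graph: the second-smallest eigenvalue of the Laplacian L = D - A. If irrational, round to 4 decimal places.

Each diagonal entry of L is the vertex degree and each off-diagonal entry is -1 where an edge is present, 0 otherwise; in the order [1, 2, 3, 4, 5, 6, 7] the diagonal is [3, 3, 4, 3, 4, 4, 3]. The sorted Laplacian eigenvalues are [0, 3, 3, 3, 4, 4, 7]; the algebraic connectivity is the second entry, 3. There is one zero in the spectrum, matching the 1 component.

3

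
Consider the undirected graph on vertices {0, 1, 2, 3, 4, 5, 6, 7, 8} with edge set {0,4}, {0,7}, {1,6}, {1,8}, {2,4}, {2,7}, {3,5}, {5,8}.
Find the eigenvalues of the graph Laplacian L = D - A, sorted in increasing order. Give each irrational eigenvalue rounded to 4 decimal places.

Reading degrees in the order [0, 1, 2, 3, 4, 5, 6, 7, 8] gives [2, 2, 2, 1, 2, 2, 1, 2, 2]; set D = diag(2, 2, 2, 1, 2, 2, 1, 2, 2) and form L = D - A. The multiplicity of 0 as a Laplacian eigenvalue equals the number of connected components. The 2 zero eigenvalues correspond to the 2 connected components. The largest eigenvalue, 4, is at most the vertex count 9.

[0, 0, 0.3820, 1.3820, 2, 2, 2.6180, 3.6180, 4]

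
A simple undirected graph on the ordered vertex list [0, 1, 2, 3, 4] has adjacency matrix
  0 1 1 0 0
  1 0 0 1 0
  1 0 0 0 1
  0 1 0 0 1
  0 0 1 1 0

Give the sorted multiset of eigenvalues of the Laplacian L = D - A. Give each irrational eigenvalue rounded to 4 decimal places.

Reading degrees in the order [0, 1, 2, 3, 4] gives [2, 2, 2, 2, 2]; set D = diag(2, 2, 2, 2, 2) and form L = D - A. L is symmetric positive semidefinite, so every eigenvalue is real and nonnegative. The eigenvalues sum to 10, which equals trace(L) = 2|E|. The largest eigenvalue, 3.6180, is at most the vertex count 5.

[0, 1.3820, 1.3820, 3.6180, 3.6180]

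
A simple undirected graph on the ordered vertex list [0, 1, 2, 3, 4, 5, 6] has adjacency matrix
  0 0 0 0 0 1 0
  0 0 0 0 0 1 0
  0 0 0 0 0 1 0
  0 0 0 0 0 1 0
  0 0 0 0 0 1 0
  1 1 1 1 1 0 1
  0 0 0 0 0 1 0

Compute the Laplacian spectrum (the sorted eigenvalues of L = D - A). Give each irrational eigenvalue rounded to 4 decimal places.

[0, 1, 1, 1, 1, 1, 7]

With the vertex order [0, 1, 2, 3, 4, 5, 6], the degrees are [1, 1, 1, 1, 1, 6, 1], giving D = diag(1, 1, 1, 1, 1, 6, 1) and L = D - A. Diagonalising L (or applying a numerical eigensolver to the 7x7 matrix) gives the spectrum above. The single zero eigenvalue shows the graph is connected. There is one zero in the spectrum, matching the 1 component. The largest eigenvalue, 7, is at most the vertex count 7.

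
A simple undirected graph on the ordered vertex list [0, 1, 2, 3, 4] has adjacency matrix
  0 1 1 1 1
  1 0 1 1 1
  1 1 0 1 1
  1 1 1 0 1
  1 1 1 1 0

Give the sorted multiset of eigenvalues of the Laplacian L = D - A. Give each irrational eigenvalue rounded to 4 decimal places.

Reading degrees in the order [0, 1, 2, 3, 4] gives [4, 4, 4, 4, 4]; set D = diag(4, 4, 4, 4, 4) and form L = D - A. L is symmetric positive semidefinite, so every eigenvalue is real and nonnegative. The single zero eigenvalue shows the graph is connected. By the matrix-tree theorem the graph has (1/5) * product of the nonzero eigenvalues = 125 spanning trees.

[0, 5, 5, 5, 5]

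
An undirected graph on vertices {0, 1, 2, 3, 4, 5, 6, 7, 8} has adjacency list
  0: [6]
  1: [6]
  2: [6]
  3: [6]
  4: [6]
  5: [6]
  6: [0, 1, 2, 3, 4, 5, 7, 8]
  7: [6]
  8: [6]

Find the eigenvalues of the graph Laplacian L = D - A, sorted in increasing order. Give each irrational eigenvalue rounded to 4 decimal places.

With the vertex order [0, 1, 2, 3, 4, 5, 6, 7, 8], the degrees are [1, 1, 1, 1, 1, 1, 8, 1, 1], giving D = diag(1, 1, 1, 1, 1, 1, 8, 1, 1) and L = D - A. Since every row of L sums to 0, the all-ones vector is in the kernel and 0 is an eigenvalue. The single zero eigenvalue shows the graph is connected. There is one zero in the spectrum, matching the 1 component.

[0, 1, 1, 1, 1, 1, 1, 1, 9]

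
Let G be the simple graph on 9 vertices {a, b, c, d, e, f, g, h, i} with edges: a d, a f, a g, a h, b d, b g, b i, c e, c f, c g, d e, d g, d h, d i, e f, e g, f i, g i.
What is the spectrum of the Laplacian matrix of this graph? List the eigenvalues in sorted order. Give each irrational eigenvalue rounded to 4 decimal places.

With the vertex order [a, b, c, d, e, f, g, h, i], the degrees are [4, 3, 3, 6, 4, 4, 6, 2, 4], giving D = diag(4, 3, 3, 6, 4, 4, 6, 2, 4) and L = D - A. Diagonalising L (or applying a numerical eigensolver to the 9x9 matrix) gives the spectrum above. The single zero eigenvalue shows the graph is connected. There is one zero in the spectrum, matching the 1 component. By the matrix-tree theorem the graph has (1/9) * product of the nonzero eigenvalues = 7237 spanning trees.

[0, 1.5588, 2.1242, 3.6661, 4.3348, 4.4771, 5.0772, 7.2246, 7.5373]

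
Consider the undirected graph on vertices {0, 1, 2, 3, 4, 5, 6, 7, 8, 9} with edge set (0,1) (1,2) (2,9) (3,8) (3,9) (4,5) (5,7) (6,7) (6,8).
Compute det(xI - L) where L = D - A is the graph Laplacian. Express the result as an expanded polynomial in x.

With the vertex order [0, 1, 2, 3, 4, 5, 6, 7, 8, 9], the degrees are [1, 2, 2, 2, 1, 2, 2, 2, 2, 2], giving D = diag(1, 2, 2, 2, 1, 2, 2, 2, 2, 2) and L = D - A. Computing det(xI - L) by cofactor expansion (or equivalently via sum-over-permutations) gives x^10 - 18x^9 + 136x^8 - 560x^7 + 1365x^6 - 2002x^5 + 1716x^4 - 792x^3 + 165x^2 - 10x. Since p(0) = det(-L) = 0, x divides p(x). There is one zero in the spectrum, matching the 1 component.

x^10 - 18x^9 + 136x^8 - 560x^7 + 1365x^6 - 2002x^5 + 1716x^4 - 792x^3 + 165x^2 - 10x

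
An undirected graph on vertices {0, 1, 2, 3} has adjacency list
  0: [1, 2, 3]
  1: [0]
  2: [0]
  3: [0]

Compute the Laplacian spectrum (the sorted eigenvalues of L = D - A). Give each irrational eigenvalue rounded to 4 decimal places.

With the vertex order [0, 1, 2, 3], the degrees are [3, 1, 1, 1], giving D = diag(3, 1, 1, 1) and L = D - A. L is symmetric positive semidefinite, so every eigenvalue is real and nonnegative. The single zero eigenvalue shows the graph is connected. There is one zero in the spectrum, matching the 1 component.

[0, 1, 1, 4]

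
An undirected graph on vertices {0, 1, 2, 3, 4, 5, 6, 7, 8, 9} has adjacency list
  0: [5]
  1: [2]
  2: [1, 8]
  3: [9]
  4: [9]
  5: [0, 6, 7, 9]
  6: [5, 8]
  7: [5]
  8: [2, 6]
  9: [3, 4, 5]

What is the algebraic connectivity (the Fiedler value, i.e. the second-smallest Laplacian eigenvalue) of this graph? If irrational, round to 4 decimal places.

0.1592

With the vertex order [0, 1, 2, 3, 4, 5, 6, 7, 8, 9], the degrees are [1, 1, 2, 1, 1, 4, 2, 1, 2, 3], giving D = diag(1, 1, 2, 1, 1, 4, 2, 1, 2, 3) and L = D - A. The smallest Laplacian eigenvalue is always 0. The next one, lambda_2 = 0.1592, measures how hard the graph is to disconnect: larger values mean better connectivity. There is one zero in the spectrum, matching the 1 component.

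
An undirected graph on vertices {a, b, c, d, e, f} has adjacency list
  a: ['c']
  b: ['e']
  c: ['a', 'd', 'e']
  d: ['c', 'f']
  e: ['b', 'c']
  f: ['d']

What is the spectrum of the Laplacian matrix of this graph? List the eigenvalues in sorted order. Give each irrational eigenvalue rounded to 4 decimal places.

Each diagonal entry of L is the vertex degree and each off-diagonal entry is -1 where an edge is present, 0 otherwise; in the order [a, b, c, d, e, f] the diagonal is [1, 1, 3, 2, 2, 1]. The multiplicity of 0 as a Laplacian eigenvalue equals the number of connected components. The single zero eigenvalue shows the graph is connected. There is one zero in the spectrum, matching the 1 component.

[0, 0.3820, 0.6972, 2, 2.6180, 4.3028]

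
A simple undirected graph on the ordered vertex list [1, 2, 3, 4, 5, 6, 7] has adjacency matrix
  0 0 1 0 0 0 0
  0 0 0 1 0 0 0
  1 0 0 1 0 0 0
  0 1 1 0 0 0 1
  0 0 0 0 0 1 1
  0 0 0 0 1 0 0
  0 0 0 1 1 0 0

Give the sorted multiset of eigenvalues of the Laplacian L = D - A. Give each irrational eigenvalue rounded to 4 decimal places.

Reading degrees in the order [1, 2, 3, 4, 5, 6, 7] gives [1, 1, 2, 3, 2, 1, 2]; set D = diag(1, 1, 2, 3, 2, 1, 2) and form L = D - A. The multiplicity of 0 as a Laplacian eigenvalue equals the number of connected components. The single zero eigenvalue shows the graph is connected.

[0, 0.2603, 0.6262, 1.4055, 2.2742, 3.0996, 4.3342]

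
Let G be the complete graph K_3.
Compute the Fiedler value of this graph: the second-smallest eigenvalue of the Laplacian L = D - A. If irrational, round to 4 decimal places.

3

The graph has 3 vertices and degree multiset [2, 2, 2]; D is the diagonal matrix of degrees and L = D - A. The smallest Laplacian eigenvalue is always 0. The next one, lambda_2 = 3, measures how hard the graph is to disconnect: larger values mean better connectivity. By the matrix-tree theorem the graph has (1/3) * product of the nonzero eigenvalues = 3 spanning trees.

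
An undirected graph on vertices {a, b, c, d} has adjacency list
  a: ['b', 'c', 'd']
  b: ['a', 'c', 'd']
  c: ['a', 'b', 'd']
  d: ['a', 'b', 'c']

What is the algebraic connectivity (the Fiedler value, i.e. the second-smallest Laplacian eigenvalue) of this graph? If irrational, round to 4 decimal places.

4

Reading degrees in the order [a, b, c, d] gives [3, 3, 3, 3]; set D = diag(3, 3, 3, 3) and form L = D - A. The sorted Laplacian eigenvalues are [0, 4, 4, 4]; the algebraic connectivity is the second entry, 4. The largest eigenvalue, 4, is at most the vertex count 4. By the matrix-tree theorem the graph has (1/4) * product of the nonzero eigenvalues = 16 spanning trees.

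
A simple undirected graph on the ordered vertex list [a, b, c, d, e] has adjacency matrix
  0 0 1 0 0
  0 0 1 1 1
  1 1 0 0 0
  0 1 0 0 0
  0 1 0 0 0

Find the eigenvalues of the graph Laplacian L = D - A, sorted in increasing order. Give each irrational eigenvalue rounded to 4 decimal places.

[0, 0.5188, 1, 2.3111, 4.1701]

Each diagonal entry of L is the vertex degree and each off-diagonal entry is -1 where an edge is present, 0 otherwise; in the order [a, b, c, d, e] the diagonal is [1, 3, 2, 1, 1]. L is symmetric positive semidefinite, so every eigenvalue is real and nonnegative. The single zero eigenvalue shows the graph is connected. By the matrix-tree theorem the graph has (1/5) * product of the nonzero eigenvalues = 1 spanning tree.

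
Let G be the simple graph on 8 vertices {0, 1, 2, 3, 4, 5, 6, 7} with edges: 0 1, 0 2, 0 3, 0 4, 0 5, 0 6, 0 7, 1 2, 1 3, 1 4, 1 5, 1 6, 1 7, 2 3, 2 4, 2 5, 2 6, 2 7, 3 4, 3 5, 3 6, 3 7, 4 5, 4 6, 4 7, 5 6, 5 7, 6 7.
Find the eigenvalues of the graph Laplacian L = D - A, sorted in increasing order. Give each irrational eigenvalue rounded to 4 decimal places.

[0, 8, 8, 8, 8, 8, 8, 8]

With the vertex order [0, 1, 2, 3, 4, 5, 6, 7], the degrees are [7, 7, 7, 7, 7, 7, 7, 7], giving D = diag(7, 7, 7, 7, 7, 7, 7, 7) and L = D - A. Diagonalising L (or applying a numerical eigensolver to the 8x8 matrix) gives the spectrum above. The eigenvalues sum to 56, which equals trace(L) = 2|E|. The largest eigenvalue, 8, is at most the vertex count 8.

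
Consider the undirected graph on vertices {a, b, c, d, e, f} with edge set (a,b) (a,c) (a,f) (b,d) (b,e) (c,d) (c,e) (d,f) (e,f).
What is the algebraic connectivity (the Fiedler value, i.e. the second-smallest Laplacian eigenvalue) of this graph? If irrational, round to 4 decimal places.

3

Reading degrees in the order [a, b, c, d, e, f] gives [3, 3, 3, 3, 3, 3]; set D = diag(3, 3, 3, 3, 3, 3) and form L = D - A. Computing the eigenvalues of L and sorting gives [0, 3, 3, 3, 3, 6]. The Fiedler value lambda_2 = 3 is strictly positive, so the graph is connected. There is one zero in the spectrum, matching the 1 component. The eigenvalues sum to 18, which equals trace(L) = 2|E|.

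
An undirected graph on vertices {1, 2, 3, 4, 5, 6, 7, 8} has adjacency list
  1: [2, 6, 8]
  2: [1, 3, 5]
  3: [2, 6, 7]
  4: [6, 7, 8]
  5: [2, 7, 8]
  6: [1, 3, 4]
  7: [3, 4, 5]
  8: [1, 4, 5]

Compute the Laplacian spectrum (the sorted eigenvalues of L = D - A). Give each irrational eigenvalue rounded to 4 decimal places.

Each diagonal entry of L is the vertex degree and each off-diagonal entry is -1 where an edge is present, 0 otherwise; in the order [1, 2, 3, 4, 5, 6, 7, 8] the diagonal is [3, 3, 3, 3, 3, 3, 3, 3]. L is symmetric positive semidefinite, so every eigenvalue is real and nonnegative. There is one zero in the spectrum, matching the 1 component.

[0, 2, 2, 2, 4, 4, 4, 6]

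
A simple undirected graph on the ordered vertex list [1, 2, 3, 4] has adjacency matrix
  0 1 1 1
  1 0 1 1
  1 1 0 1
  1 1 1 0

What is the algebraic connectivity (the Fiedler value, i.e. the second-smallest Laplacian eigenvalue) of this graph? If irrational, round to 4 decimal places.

With the vertex order [1, 2, 3, 4], the degrees are [3, 3, 3, 3], giving D = diag(3, 3, 3, 3) and L = D - A. The smallest Laplacian eigenvalue is always 0. The next one, lambda_2 = 4, measures how hard the graph is to disconnect: larger values mean better connectivity. By the matrix-tree theorem the graph has (1/4) * product of the nonzero eigenvalues = 16 spanning trees.

4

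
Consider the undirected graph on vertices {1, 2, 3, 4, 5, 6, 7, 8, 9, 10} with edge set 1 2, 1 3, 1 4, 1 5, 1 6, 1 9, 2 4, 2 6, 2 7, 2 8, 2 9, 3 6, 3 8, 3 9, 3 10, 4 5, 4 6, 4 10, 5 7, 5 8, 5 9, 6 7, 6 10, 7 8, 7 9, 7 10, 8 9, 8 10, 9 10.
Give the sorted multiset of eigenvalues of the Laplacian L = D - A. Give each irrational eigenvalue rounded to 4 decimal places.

Reading degrees in the order [1, 2, 3, 4, 5, 6, 7, 8, 9, 10] gives [6, 6, 5, 5, 5, 6, 6, 6, 7, 6]; set D = diag(6, 6, 5, 5, 5, 6, 6, 6, 7, 6) and form L = D - A. The multiplicity of 0 as a Laplacian eigenvalue equals the number of connected components. The eigenvalues sum to 58, which equals trace(L) = 2|E|. By the matrix-tree theorem the graph has (1/10) * product of the nonzero eigenvalues = 1411098 spanning trees.

[0, 4.1527, 4.3577, 5.1233, 5.6406, 6.4107, 7.1962, 7.8907, 8.3386, 8.8895]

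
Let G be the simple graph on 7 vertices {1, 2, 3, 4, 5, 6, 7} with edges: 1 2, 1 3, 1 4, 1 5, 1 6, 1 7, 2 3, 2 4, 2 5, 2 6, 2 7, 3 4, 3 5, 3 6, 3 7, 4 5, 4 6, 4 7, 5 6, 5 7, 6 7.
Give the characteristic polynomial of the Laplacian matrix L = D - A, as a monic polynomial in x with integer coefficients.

Reading degrees in the order [1, 2, 3, 4, 5, 6, 7] gives [6, 6, 6, 6, 6, 6, 6]; set D = diag(6, 6, 6, 6, 6, 6, 6) and form L = D - A. L has integer entries, so p(x) = det(xI - L) has integer coefficients. Expanding the determinant yields x^7 - 42x^6 + 735x^5 - 6860x^4 + 36015x^3 - 100842x^2 + 117649x. The constant term is 0 because L is singular (the all-ones vector lies in its kernel). The eigenvalues sum to 42, which equals trace(L) = 2|E|. By the matrix-tree theorem the graph has (1/7) * product of the nonzero eigenvalues = 16807 spanning trees.

x^7 - 42x^6 + 735x^5 - 6860x^4 + 36015x^3 - 100842x^2 + 117649x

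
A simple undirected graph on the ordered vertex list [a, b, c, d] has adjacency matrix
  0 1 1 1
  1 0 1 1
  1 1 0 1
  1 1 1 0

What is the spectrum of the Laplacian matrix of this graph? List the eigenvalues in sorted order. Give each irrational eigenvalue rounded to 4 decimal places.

With the vertex order [a, b, c, d], the degrees are [3, 3, 3, 3], giving D = diag(3, 3, 3, 3) and L = D - A. L is symmetric positive semidefinite, so every eigenvalue is real and nonnegative. The single zero eigenvalue shows the graph is connected.

[0, 4, 4, 4]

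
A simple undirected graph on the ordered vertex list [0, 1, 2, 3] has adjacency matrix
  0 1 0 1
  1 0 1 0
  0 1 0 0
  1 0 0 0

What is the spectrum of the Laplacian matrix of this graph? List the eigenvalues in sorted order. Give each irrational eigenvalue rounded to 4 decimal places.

Each diagonal entry of L is the vertex degree and each off-diagonal entry is -1 where an edge is present, 0 otherwise; in the order [0, 1, 2, 3] the diagonal is [2, 2, 1, 1]. Since every row of L sums to 0, the all-ones vector is in the kernel and 0 is an eigenvalue. The single zero eigenvalue shows the graph is connected. By the matrix-tree theorem the graph has (1/4) * product of the nonzero eigenvalues = 1 spanning tree. The eigenvalues sum to 6, which equals trace(L) = 2|E|.

[0, 0.5858, 2, 3.4142]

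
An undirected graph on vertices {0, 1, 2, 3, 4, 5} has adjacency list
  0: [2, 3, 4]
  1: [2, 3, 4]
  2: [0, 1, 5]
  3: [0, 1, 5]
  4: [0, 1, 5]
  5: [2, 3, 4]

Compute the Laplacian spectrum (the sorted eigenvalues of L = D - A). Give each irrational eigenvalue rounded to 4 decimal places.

With the vertex order [0, 1, 2, 3, 4, 5], the degrees are [3, 3, 3, 3, 3, 3], giving D = diag(3, 3, 3, 3, 3, 3) and L = D - A. Diagonalising L (or applying a numerical eigensolver to the 6x6 matrix) gives the spectrum above. By the matrix-tree theorem the graph has (1/6) * product of the nonzero eigenvalues = 81 spanning trees.

[0, 3, 3, 3, 3, 6]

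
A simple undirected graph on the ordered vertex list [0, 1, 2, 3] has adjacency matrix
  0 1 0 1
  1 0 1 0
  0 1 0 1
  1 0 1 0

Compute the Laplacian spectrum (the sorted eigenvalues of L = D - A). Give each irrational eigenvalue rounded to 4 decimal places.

Each diagonal entry of L is the vertex degree and each off-diagonal entry is -1 where an edge is present, 0 otherwise; in the order [0, 1, 2, 3] the diagonal is [2, 2, 2, 2]. Diagonalising L (or applying a numerical eigensolver to the 4x4 matrix) gives the spectrum above.

[0, 2, 2, 4]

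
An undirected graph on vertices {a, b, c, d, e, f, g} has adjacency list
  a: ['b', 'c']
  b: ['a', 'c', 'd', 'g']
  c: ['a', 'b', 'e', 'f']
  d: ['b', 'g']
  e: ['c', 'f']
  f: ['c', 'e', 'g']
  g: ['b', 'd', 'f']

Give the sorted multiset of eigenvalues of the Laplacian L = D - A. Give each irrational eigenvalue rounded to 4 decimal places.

[0, 1.1338, 1.5858, 3, 4.2108, 4.4142, 5.6554]

Reading degrees in the order [a, b, c, d, e, f, g] gives [2, 4, 4, 2, 2, 3, 3]; set D = diag(2, 4, 4, 2, 2, 3, 3) and form L = D - A. L is symmetric positive semidefinite, so every eigenvalue is real and nonnegative.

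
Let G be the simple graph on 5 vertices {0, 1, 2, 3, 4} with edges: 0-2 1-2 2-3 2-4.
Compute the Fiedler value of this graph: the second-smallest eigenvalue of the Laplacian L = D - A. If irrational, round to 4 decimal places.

With the vertex order [0, 1, 2, 3, 4], the degrees are [1, 1, 4, 1, 1], giving D = diag(1, 1, 4, 1, 1) and L = D - A. Computing the eigenvalues of L and sorting gives [0, 1, 1, 1, 5]. The Fiedler value lambda_2 = 1 is strictly positive, so the graph is connected. By the matrix-tree theorem the graph has (1/5) * product of the nonzero eigenvalues = 1 spanning tree. The eigenvalues sum to 8, which equals trace(L) = 2|E|.

1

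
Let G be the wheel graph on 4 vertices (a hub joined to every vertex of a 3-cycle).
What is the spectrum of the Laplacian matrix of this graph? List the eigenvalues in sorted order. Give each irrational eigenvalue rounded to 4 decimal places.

The graph has 4 vertices and degree multiset [3, 3, 3, 3]; D is the diagonal matrix of degrees and L = D - A. Diagonalising L (or applying a numerical eigensolver to the 4x4 matrix) gives the spectrum above. The single zero eigenvalue shows the graph is connected.

[0, 4, 4, 4]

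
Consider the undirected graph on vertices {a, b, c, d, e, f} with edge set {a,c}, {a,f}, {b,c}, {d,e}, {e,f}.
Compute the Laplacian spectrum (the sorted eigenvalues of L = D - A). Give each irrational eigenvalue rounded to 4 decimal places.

[0, 0.2679, 1, 2, 3, 3.7321]

With the vertex order [a, b, c, d, e, f], the degrees are [2, 1, 2, 1, 2, 2], giving D = diag(2, 1, 2, 1, 2, 2) and L = D - A. Since every row of L sums to 0, the all-ones vector is in the kernel and 0 is an eigenvalue. The single zero eigenvalue shows the graph is connected. The eigenvalues sum to 10, which equals trace(L) = 2|E|.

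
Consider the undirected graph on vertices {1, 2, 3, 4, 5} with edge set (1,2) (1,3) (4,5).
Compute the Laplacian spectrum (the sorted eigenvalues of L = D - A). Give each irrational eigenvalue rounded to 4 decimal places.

With the vertex order [1, 2, 3, 4, 5], the degrees are [2, 1, 1, 1, 1], giving D = diag(2, 1, 1, 1, 1) and L = D - A. L is symmetric positive semidefinite, so every eigenvalue is real and nonnegative. The 2 zero eigenvalues correspond to the 2 connected components.

[0, 0, 1, 2, 3]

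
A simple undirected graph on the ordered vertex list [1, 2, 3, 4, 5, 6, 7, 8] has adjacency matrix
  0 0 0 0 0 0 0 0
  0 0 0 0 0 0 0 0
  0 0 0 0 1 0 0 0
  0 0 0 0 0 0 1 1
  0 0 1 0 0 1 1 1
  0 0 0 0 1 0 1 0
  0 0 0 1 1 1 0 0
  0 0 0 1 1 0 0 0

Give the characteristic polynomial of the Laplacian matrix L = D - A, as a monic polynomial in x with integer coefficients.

Reading degrees in the order [1, 2, 3, 4, 5, 6, 7, 8] gives [0, 0, 1, 2, 4, 2, 3, 2]; set D = diag(0, 0, 1, 2, 4, 2, 3, 2) and form L = D - A. Computing det(xI - L) by cofactor expansion (or equivalently via sum-over-permutations) gives x^8 - 14x^7 + 72x^6 - 168x^5 + 176x^4 - 66x^3. The constant term is 0 because L is singular (the all-ones vector lies in its kernel). There are 3 zeros in the spectrum, matching the 3 components. The largest eigenvalue, 5.2688, is at most the vertex count 8.

x^8 - 14x^7 + 72x^6 - 168x^5 + 176x^4 - 66x^3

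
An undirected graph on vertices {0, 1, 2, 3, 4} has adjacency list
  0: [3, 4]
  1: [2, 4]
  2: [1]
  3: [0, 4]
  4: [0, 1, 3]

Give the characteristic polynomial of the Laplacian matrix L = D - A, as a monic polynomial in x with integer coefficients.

Reading degrees in the order [0, 1, 2, 3, 4] gives [2, 2, 1, 2, 3]; set D = diag(2, 2, 1, 2, 3) and form L = D - A. L has integer entries, so p(x) = det(xI - L) has integer coefficients. Expanding the determinant yields x^5 - 10x^4 + 34x^3 - 44x^2 + 15x. Since p(0) = det(-L) = 0, x divides p(x). There is one zero in the spectrum, matching the 1 component.

x^5 - 10x^4 + 34x^3 - 44x^2 + 15x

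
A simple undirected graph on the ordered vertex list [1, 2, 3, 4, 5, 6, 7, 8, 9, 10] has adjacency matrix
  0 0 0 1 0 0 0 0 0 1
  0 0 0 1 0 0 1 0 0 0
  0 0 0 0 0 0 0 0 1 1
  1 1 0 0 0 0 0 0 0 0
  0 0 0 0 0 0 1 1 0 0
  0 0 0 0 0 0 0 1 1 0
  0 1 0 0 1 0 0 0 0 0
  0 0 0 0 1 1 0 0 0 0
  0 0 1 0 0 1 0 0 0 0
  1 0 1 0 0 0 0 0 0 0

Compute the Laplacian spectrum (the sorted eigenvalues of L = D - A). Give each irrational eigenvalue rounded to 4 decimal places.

[0, 0.3820, 0.3820, 1.3820, 1.3820, 2.6180, 2.6180, 3.6180, 3.6180, 4]

Each diagonal entry of L is the vertex degree and each off-diagonal entry is -1 where an edge is present, 0 otherwise; in the order [1, 2, 3, 4, 5, 6, 7, 8, 9, 10] the diagonal is [2, 2, 2, 2, 2, 2, 2, 2, 2, 2]. The multiplicity of 0 as a Laplacian eigenvalue equals the number of connected components. The single zero eigenvalue shows the graph is connected.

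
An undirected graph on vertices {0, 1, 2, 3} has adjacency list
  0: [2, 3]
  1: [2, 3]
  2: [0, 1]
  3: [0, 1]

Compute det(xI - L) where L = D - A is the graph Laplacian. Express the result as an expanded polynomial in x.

With the vertex order [0, 1, 2, 3], the degrees are [2, 2, 2, 2], giving D = diag(2, 2, 2, 2) and L = D - A. The eigenvalues of L are [0, 2, 2, 4]; the characteristic polynomial is the product of (x - lambda_i), which multiplies out to x^4 - 8x^3 + 20x^2 - 16x. The constant term is 0 because L is singular (the all-ones vector lies in its kernel). The eigenvalues sum to 8, which equals trace(L) = 2|E|. The largest eigenvalue, 4, is at most the vertex count 4.

x^4 - 8x^3 + 20x^2 - 16x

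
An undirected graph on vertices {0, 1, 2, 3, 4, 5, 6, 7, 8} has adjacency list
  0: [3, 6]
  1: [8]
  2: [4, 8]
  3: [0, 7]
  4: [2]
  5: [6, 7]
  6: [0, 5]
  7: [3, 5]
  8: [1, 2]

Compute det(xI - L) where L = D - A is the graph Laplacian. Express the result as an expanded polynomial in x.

x^9 - 16x^8 + 105x^7 - 364x^6 + 715x^5 - 790x^4 + 450x^3 - 100x^2

Reading degrees in the order [0, 1, 2, 3, 4, 5, 6, 7, 8] gives [2, 1, 2, 2, 1, 2, 2, 2, 2]; set D = diag(2, 1, 2, 2, 1, 2, 2, 2, 2) and form L = D - A. Computing det(xI - L) by cofactor expansion (or equivalently via sum-over-permutations) gives x^9 - 16x^8 + 105x^7 - 364x^6 + 715x^5 - 790x^4 + 450x^3 - 100x^2. The coefficient of x^8 equals -trace(L) = -16, matching the sum of degrees.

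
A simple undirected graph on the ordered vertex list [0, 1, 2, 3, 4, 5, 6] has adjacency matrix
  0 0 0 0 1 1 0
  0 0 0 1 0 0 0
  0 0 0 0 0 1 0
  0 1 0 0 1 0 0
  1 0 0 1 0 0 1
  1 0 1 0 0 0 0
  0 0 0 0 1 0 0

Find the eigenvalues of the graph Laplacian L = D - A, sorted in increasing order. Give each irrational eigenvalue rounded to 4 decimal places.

Reading degrees in the order [0, 1, 2, 3, 4, 5, 6] gives [2, 1, 1, 2, 3, 2, 1]; set D = diag(2, 1, 1, 2, 3, 2, 1) and form L = D - A. The multiplicity of 0 as a Laplacian eigenvalue equals the number of connected components. The single zero eigenvalue shows the graph is connected. By the matrix-tree theorem the graph has (1/7) * product of the nonzero eigenvalues = 1 spanning tree.

[0, 0.2603, 0.6262, 1.4055, 2.2742, 3.0996, 4.3342]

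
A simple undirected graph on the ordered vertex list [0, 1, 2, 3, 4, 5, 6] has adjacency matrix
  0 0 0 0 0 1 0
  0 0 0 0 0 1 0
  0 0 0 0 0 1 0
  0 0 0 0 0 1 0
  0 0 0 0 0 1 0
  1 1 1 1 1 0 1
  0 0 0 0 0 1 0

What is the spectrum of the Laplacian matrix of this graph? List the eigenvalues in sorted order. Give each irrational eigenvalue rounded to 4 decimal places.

[0, 1, 1, 1, 1, 1, 7]

Reading degrees in the order [0, 1, 2, 3, 4, 5, 6] gives [1, 1, 1, 1, 1, 6, 1]; set D = diag(1, 1, 1, 1, 1, 6, 1) and form L = D - A. Since every row of L sums to 0, the all-ones vector is in the kernel and 0 is an eigenvalue. The single zero eigenvalue shows the graph is connected. The eigenvalues sum to 12, which equals trace(L) = 2|E|. There is one zero in the spectrum, matching the 1 component.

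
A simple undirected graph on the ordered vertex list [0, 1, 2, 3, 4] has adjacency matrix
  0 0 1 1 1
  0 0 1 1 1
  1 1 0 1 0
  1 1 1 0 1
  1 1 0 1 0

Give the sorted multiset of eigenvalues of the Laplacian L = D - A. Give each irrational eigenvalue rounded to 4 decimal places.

With the vertex order [0, 1, 2, 3, 4], the degrees are [3, 3, 3, 4, 3], giving D = diag(3, 3, 3, 4, 3) and L = D - A. The multiplicity of 0 as a Laplacian eigenvalue equals the number of connected components. The single zero eigenvalue shows the graph is connected. By the matrix-tree theorem the graph has (1/5) * product of the nonzero eigenvalues = 45 spanning trees.

[0, 3, 3, 5, 5]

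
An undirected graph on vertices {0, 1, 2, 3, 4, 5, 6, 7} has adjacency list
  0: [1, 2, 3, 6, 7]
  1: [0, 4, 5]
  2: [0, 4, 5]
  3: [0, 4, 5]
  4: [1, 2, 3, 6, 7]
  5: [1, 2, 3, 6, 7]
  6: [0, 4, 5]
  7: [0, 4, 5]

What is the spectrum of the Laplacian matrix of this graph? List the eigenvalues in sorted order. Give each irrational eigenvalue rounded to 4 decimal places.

Reading degrees in the order [0, 1, 2, 3, 4, 5, 6, 7] gives [5, 3, 3, 3, 5, 5, 3, 3]; set D = diag(5, 3, 3, 3, 5, 5, 3, 3) and form L = D - A. L is symmetric positive semidefinite, so every eigenvalue is real and nonnegative. The single zero eigenvalue shows the graph is connected. There is one zero in the spectrum, matching the 1 component. By the matrix-tree theorem the graph has (1/8) * product of the nonzero eigenvalues = 2025 spanning trees.

[0, 3, 3, 3, 3, 5, 5, 8]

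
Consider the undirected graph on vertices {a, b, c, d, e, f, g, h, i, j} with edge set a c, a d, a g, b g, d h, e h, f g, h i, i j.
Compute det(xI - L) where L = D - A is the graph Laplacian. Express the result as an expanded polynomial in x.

x^10 - 18x^9 + 133x^8 - 524x^7 + 1200x^6 - 1638x^5 + 1317x^4 - 592x^3 + 131x^2 - 10x

Each diagonal entry of L is the vertex degree and each off-diagonal entry is -1 where an edge is present, 0 otherwise; in the order [a, b, c, d, e, f, g, h, i, j] the diagonal is [3, 1, 1, 2, 1, 1, 3, 3, 2, 1]. Computing det(xI - L) by cofactor expansion (or equivalently via sum-over-permutations) gives x^10 - 18x^9 + 133x^8 - 524x^7 + 1200x^6 - 1638x^5 + 1317x^4 - 592x^3 + 131x^2 - 10x. The coefficient of x^9 equals -trace(L) = -18, matching the sum of degrees.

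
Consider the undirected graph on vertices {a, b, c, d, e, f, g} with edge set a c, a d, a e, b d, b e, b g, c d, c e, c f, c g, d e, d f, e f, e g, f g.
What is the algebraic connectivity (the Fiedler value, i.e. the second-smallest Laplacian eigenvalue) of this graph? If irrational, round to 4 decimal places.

2.6072

Each diagonal entry of L is the vertex degree and each off-diagonal entry is -1 where an edge is present, 0 otherwise; in the order [a, b, c, d, e, f, g] the diagonal is [3, 3, 5, 5, 6, 4, 4]. The smallest Laplacian eigenvalue is always 0. The next one, lambda_2 = 2.6072, measures how hard the graph is to disconnect: larger values mean better connectivity. The largest eigenvalue, 7, is at most the vertex count 7.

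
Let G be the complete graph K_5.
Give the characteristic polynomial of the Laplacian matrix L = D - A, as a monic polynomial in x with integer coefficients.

The graph has 5 vertices and degree multiset [4, 4, 4, 4, 4]; D is the diagonal matrix of degrees and L = D - A. The eigenvalues of L are [0, 5, 5, 5, 5]; the characteristic polynomial is the product of (x - lambda_i), which multiplies out to x^5 - 20x^4 + 150x^3 - 500x^2 + 625x. The constant term is 0 because L is singular (the all-ones vector lies in its kernel). By the matrix-tree theorem the graph has (1/5) * product of the nonzero eigenvalues = 125 spanning trees. The largest eigenvalue, 5, is at most the vertex count 5.

x^5 - 20x^4 + 150x^3 - 500x^2 + 625x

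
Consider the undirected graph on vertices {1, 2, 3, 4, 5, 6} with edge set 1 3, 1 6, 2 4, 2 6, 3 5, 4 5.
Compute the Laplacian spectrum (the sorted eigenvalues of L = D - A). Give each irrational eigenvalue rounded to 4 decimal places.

With the vertex order [1, 2, 3, 4, 5, 6], the degrees are [2, 2, 2, 2, 2, 2], giving D = diag(2, 2, 2, 2, 2, 2) and L = D - A. L is symmetric positive semidefinite, so every eigenvalue is real and nonnegative. The single zero eigenvalue shows the graph is connected.

[0, 1, 1, 3, 3, 4]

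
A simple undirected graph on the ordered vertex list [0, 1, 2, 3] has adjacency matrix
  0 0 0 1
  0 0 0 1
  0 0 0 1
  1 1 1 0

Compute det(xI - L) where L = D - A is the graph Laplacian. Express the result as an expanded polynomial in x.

x^4 - 6x^3 + 9x^2 - 4x

Each diagonal entry of L is the vertex degree and each off-diagonal entry is -1 where an edge is present, 0 otherwise; in the order [0, 1, 2, 3] the diagonal is [1, 1, 1, 3]. Computing det(xI - L) by cofactor expansion (or equivalently via sum-over-permutations) gives x^4 - 6x^3 + 9x^2 - 4x. The coefficient of x^3 equals -trace(L) = -6, matching the sum of degrees. By the matrix-tree theorem the graph has (1/4) * product of the nonzero eigenvalues = 1 spanning tree. The eigenvalues sum to 6, which equals trace(L) = 2|E|.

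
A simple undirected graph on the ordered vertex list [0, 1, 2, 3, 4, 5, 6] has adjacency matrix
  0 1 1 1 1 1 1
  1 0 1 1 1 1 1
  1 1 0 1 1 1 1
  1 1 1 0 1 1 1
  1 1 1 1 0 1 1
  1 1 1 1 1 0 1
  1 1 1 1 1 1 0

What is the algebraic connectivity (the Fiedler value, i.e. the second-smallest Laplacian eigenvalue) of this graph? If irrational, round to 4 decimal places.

With the vertex order [0, 1, 2, 3, 4, 5, 6], the degrees are [6, 6, 6, 6, 6, 6, 6], giving D = diag(6, 6, 6, 6, 6, 6, 6) and L = D - A. The smallest Laplacian eigenvalue is always 0. The next one, lambda_2 = 7, measures how hard the graph is to disconnect: larger values mean better connectivity.

7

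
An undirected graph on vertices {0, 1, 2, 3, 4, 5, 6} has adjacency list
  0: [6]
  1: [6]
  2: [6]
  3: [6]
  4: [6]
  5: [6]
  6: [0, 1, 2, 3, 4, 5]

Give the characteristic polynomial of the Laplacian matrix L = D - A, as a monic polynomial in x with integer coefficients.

x^7 - 12x^6 + 45x^5 - 80x^4 + 75x^3 - 36x^2 + 7x

Reading degrees in the order [0, 1, 2, 3, 4, 5, 6] gives [1, 1, 1, 1, 1, 1, 6]; set D = diag(1, 1, 1, 1, 1, 1, 6) and form L = D - A. Computing det(xI - L) by cofactor expansion (or equivalently via sum-over-permutations) gives x^7 - 12x^6 + 45x^5 - 80x^4 + 75x^3 - 36x^2 + 7x. The constant term is 0 because L is singular (the all-ones vector lies in its kernel). There is one zero in the spectrum, matching the 1 component.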